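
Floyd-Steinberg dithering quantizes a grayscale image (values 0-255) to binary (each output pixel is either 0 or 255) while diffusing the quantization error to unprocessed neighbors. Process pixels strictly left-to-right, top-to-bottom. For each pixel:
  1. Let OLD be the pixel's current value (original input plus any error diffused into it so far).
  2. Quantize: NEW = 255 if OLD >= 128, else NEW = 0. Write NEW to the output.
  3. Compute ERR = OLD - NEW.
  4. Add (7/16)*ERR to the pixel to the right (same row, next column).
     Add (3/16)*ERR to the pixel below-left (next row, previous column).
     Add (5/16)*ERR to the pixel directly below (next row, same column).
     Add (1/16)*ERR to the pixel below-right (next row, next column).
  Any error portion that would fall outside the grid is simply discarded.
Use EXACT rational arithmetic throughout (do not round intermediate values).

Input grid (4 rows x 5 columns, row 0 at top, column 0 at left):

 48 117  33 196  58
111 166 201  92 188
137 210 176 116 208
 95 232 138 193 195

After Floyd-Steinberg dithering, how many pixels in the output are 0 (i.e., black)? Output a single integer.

Answer: 8

Derivation:
(0,0): OLD=48 → NEW=0, ERR=48
(0,1): OLD=138 → NEW=255, ERR=-117
(0,2): OLD=-291/16 → NEW=0, ERR=-291/16
(0,3): OLD=48139/256 → NEW=255, ERR=-17141/256
(0,4): OLD=117581/4096 → NEW=0, ERR=117581/4096
(1,0): OLD=1665/16 → NEW=0, ERR=1665/16
(1,1): OLD=22343/128 → NEW=255, ERR=-10297/128
(1,2): OLD=574483/4096 → NEW=255, ERR=-469997/4096
(1,3): OLD=411575/16384 → NEW=0, ERR=411575/16384
(1,4): OLD=53418693/262144 → NEW=255, ERR=-13428027/262144
(2,0): OLD=316285/2048 → NEW=255, ERR=-205955/2048
(2,1): OLD=8247919/65536 → NEW=0, ERR=8247919/65536
(2,2): OLD=204351885/1048576 → NEW=255, ERR=-63034995/1048576
(2,3): OLD=1355160535/16777216 → NEW=0, ERR=1355160535/16777216
(2,4): OLD=61445182753/268435456 → NEW=255, ERR=-7005858527/268435456
(3,0): OLD=91405677/1048576 → NEW=0, ERR=91405677/1048576
(3,1): OLD=2448716713/8388608 → NEW=255, ERR=309621673/8388608
(3,2): OLD=42512945619/268435456 → NEW=255, ERR=-25938095661/268435456
(3,3): OLD=89827540875/536870912 → NEW=255, ERR=-47074541685/536870912
(3,4): OLD=1318822005495/8589934592 → NEW=255, ERR=-871611315465/8589934592
Output grid:
  Row 0: .#.#.  (3 black, running=3)
  Row 1: .##.#  (2 black, running=5)
  Row 2: #.#.#  (2 black, running=7)
  Row 3: .####  (1 black, running=8)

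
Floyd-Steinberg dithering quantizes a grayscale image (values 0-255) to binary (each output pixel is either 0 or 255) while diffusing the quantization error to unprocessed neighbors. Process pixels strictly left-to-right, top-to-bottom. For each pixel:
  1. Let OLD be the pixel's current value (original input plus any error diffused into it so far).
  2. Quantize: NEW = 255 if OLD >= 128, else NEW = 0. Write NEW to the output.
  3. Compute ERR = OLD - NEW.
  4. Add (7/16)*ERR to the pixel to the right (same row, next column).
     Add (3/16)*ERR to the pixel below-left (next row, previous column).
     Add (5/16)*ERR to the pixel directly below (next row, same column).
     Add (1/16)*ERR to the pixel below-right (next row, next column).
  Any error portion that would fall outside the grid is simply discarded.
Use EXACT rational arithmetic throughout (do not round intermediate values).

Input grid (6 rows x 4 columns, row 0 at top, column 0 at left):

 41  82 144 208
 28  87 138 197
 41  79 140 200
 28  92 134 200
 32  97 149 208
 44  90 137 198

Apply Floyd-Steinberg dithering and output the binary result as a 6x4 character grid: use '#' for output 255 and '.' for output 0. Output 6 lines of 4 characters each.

Answer: ..##
.#.#
..##
..#.
.#.#
..##

Derivation:
(0,0): OLD=41 → NEW=0, ERR=41
(0,1): OLD=1599/16 → NEW=0, ERR=1599/16
(0,2): OLD=48057/256 → NEW=255, ERR=-17223/256
(0,3): OLD=731407/4096 → NEW=255, ERR=-313073/4096
(1,0): OLD=15245/256 → NEW=0, ERR=15245/256
(1,1): OLD=274907/2048 → NEW=255, ERR=-247333/2048
(1,2): OLD=3673591/65536 → NEW=0, ERR=3673591/65536
(1,3): OLD=202829681/1048576 → NEW=255, ERR=-64557199/1048576
(2,0): OLD=1211289/32768 → NEW=0, ERR=1211289/32768
(2,1): OLD=75145763/1048576 → NEW=0, ERR=75145763/1048576
(2,2): OLD=356051471/2097152 → NEW=255, ERR=-178722289/2097152
(2,3): OLD=4931813299/33554432 → NEW=255, ERR=-3624566861/33554432
(3,0): OLD=889005577/16777216 → NEW=0, ERR=889005577/16777216
(3,1): OLD=33261607063/268435456 → NEW=0, ERR=33261607063/268435456
(3,2): OLD=626222312809/4294967296 → NEW=255, ERR=-468994347671/4294967296
(3,3): OLD=7775188874591/68719476736 → NEW=0, ERR=7775188874591/68719476736
(4,0): OLD=308344220821/4294967296 → NEW=0, ERR=308344220821/4294967296
(4,1): OLD=5152864869439/34359738368 → NEW=255, ERR=-3608868414401/34359738368
(4,2): OLD=107624064955231/1099511627776 → NEW=0, ERR=107624064955231/1099511627776
(4,3): OLD=4914495708888649/17592186044416 → NEW=255, ERR=428488267562569/17592186044416
(5,0): OLD=25696419400709/549755813888 → NEW=0, ERR=25696419400709/549755813888
(5,1): OLD=1767435984699075/17592186044416 → NEW=0, ERR=1767435984699075/17592186044416
(5,2): OLD=1843180408537071/8796093022208 → NEW=255, ERR=-399823312125969/8796093022208
(5,3): OLD=53998945396042863/281474976710656 → NEW=255, ERR=-17777173665174417/281474976710656
Row 0: ..##
Row 1: .#.#
Row 2: ..##
Row 3: ..#.
Row 4: .#.#
Row 5: ..##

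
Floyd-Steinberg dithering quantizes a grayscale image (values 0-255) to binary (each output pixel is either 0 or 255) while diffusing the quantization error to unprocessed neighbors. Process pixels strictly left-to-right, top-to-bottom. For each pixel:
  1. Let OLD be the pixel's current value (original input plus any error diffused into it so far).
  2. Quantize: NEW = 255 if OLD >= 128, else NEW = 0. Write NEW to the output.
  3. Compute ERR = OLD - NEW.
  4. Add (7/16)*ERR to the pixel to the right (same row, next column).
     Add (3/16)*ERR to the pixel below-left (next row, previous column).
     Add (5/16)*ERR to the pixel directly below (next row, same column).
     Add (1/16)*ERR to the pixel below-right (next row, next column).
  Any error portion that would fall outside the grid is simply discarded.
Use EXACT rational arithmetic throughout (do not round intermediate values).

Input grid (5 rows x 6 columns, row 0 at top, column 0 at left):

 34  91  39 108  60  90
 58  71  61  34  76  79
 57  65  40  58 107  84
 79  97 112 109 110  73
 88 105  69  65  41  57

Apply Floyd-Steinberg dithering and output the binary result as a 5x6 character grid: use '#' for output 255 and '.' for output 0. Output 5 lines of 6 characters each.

Answer: ...#..
.#...#
....#.
.##.#.
......

Derivation:
(0,0): OLD=34 → NEW=0, ERR=34
(0,1): OLD=847/8 → NEW=0, ERR=847/8
(0,2): OLD=10921/128 → NEW=0, ERR=10921/128
(0,3): OLD=297631/2048 → NEW=255, ERR=-224609/2048
(0,4): OLD=393817/32768 → NEW=0, ERR=393817/32768
(0,5): OLD=49942639/524288 → NEW=0, ERR=49942639/524288
(1,0): OLD=11325/128 → NEW=0, ERR=11325/128
(1,1): OLD=164779/1024 → NEW=255, ERR=-96341/1024
(1,2): OLD=1066759/32768 → NEW=0, ERR=1066759/32768
(1,3): OLD=2825403/131072 → NEW=0, ERR=2825403/131072
(1,4): OLD=840478865/8388608 → NEW=0, ERR=840478865/8388608
(1,5): OLD=20582780839/134217728 → NEW=255, ERR=-13642739801/134217728
(2,0): OLD=1097865/16384 → NEW=0, ERR=1097865/16384
(2,1): OLD=40133747/524288 → NEW=0, ERR=40133747/524288
(2,2): OLD=686399513/8388608 → NEW=0, ERR=686399513/8388608
(2,3): OLD=8144040337/67108864 → NEW=0, ERR=8144040337/67108864
(2,4): OLD=373000617523/2147483648 → NEW=255, ERR=-174607712717/2147483648
(2,5): OLD=787707439253/34359738368 → NEW=0, ERR=787707439253/34359738368
(3,0): OLD=958759673/8388608 → NEW=0, ERR=958759673/8388608
(3,1): OLD=12781221253/67108864 → NEW=255, ERR=-4331539067/67108864
(3,2): OLD=73481765983/536870912 → NEW=255, ERR=-63420316577/536870912
(3,3): OLD=2924384209053/34359738368 → NEW=0, ERR=2924384209053/34359738368
(3,4): OLD=36754041471997/274877906944 → NEW=255, ERR=-33339824798723/274877906944
(3,5): OLD=96837132061875/4398046511104 → NEW=0, ERR=96837132061875/4398046511104
(4,0): OLD=119845050231/1073741824 → NEW=0, ERR=119845050231/1073741824
(4,1): OLD=2038477829259/17179869184 → NEW=0, ERR=2038477829259/17179869184
(4,2): OLD=52732744088113/549755813888 → NEW=0, ERR=52732744088113/549755813888
(4,3): OLD=909844638817365/8796093022208 → NEW=0, ERR=909844638817365/8796093022208
(4,4): OLD=8134442676383141/140737488355328 → NEW=0, ERR=8134442676383141/140737488355328
(4,5): OLD=183717638947694947/2251799813685248 → NEW=0, ERR=183717638947694947/2251799813685248
Row 0: ...#..
Row 1: .#...#
Row 2: ....#.
Row 3: .##.#.
Row 4: ......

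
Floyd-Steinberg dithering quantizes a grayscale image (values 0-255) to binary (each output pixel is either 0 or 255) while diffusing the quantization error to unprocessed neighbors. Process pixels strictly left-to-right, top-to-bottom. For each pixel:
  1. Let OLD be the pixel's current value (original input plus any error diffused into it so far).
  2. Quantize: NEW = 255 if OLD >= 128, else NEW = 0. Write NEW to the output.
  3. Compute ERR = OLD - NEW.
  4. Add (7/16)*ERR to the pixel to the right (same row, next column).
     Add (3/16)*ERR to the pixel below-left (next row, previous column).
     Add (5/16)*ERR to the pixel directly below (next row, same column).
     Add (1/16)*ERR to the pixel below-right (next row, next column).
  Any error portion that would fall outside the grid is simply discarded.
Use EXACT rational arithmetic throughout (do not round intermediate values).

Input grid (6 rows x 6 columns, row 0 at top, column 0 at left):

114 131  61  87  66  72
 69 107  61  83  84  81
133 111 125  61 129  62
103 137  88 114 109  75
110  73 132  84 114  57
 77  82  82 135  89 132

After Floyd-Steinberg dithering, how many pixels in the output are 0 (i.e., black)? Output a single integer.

Answer: 23

Derivation:
(0,0): OLD=114 → NEW=0, ERR=114
(0,1): OLD=1447/8 → NEW=255, ERR=-593/8
(0,2): OLD=3657/128 → NEW=0, ERR=3657/128
(0,3): OLD=203775/2048 → NEW=0, ERR=203775/2048
(0,4): OLD=3589113/32768 → NEW=0, ERR=3589113/32768
(0,5): OLD=62872527/524288 → NEW=0, ERR=62872527/524288
(1,0): OLD=11613/128 → NEW=0, ERR=11613/128
(1,1): OLD=139275/1024 → NEW=255, ERR=-121845/1024
(1,2): OLD=1045095/32768 → NEW=0, ERR=1045095/32768
(1,3): OLD=19709275/131072 → NEW=255, ERR=-13714085/131072
(1,4): OLD=848561713/8388608 → NEW=0, ERR=848561713/8388608
(1,5): OLD=22760183047/134217728 → NEW=255, ERR=-11465337593/134217728
(2,0): OLD=2278057/16384 → NEW=255, ERR=-1899863/16384
(2,1): OLD=18210899/524288 → NEW=0, ERR=18210899/524288
(2,2): OLD=1032706233/8388608 → NEW=0, ERR=1032706233/8388608
(2,3): OLD=6920473649/67108864 → NEW=0, ERR=6920473649/67108864
(2,4): OLD=393357722899/2147483648 → NEW=255, ERR=-154250607341/2147483648
(2,5): OLD=350554318517/34359738368 → NEW=0, ERR=350554318517/34359738368
(3,0): OLD=614681241/8388608 → NEW=0, ERR=614681241/8388608
(3,1): OLD=13136429093/67108864 → NEW=255, ERR=-3976331227/67108864
(3,2): OLD=65527813631/536870912 → NEW=0, ERR=65527813631/536870912
(3,3): OLD=6660685713085/34359738368 → NEW=255, ERR=-2101047570755/34359738368
(3,4): OLD=18735473797533/274877906944 → NEW=0, ERR=18735473797533/274877906944
(3,5): OLD=455279899916563/4398046511104 → NEW=0, ERR=455279899916563/4398046511104
(4,0): OLD=130769856599/1073741824 → NEW=0, ERR=130769856599/1073741824
(4,1): OLD=2323259029099/17179869184 → NEW=255, ERR=-2057607612821/17179869184
(4,2): OLD=56391136915153/549755813888 → NEW=0, ERR=56391136915153/549755813888
(4,3): OLD=1145039290554485/8796093022208 → NEW=255, ERR=-1097964430108555/8796093022208
(4,4): OLD=13549809690738885/140737488355328 → NEW=0, ERR=13549809690738885/140737488355328
(4,5): OLD=305638603786218307/2251799813685248 → NEW=255, ERR=-268570348703519933/2251799813685248
(5,0): OLD=25454364524145/274877906944 → NEW=0, ERR=25454364524145/274877906944
(5,1): OLD=984551090431873/8796093022208 → NEW=0, ERR=984551090431873/8796093022208
(5,2): OLD=9298117121641115/70368744177664 → NEW=255, ERR=-8645912643663205/70368744177664
(5,3): OLD=150198603550035033/2251799813685248 → NEW=0, ERR=150198603550035033/2251799813685248
(5,4): OLD=531893499322349913/4503599627370496 → NEW=0, ERR=531893499322349913/4503599627370496
(5,5): OLD=10982747331331381933/72057594037927936 → NEW=255, ERR=-7391939148340241747/72057594037927936
Output grid:
  Row 0: .#....  (5 black, running=5)
  Row 1: .#.#.#  (3 black, running=8)
  Row 2: #...#.  (4 black, running=12)
  Row 3: .#.#..  (4 black, running=16)
  Row 4: .#.#.#  (3 black, running=19)
  Row 5: ..#..#  (4 black, running=23)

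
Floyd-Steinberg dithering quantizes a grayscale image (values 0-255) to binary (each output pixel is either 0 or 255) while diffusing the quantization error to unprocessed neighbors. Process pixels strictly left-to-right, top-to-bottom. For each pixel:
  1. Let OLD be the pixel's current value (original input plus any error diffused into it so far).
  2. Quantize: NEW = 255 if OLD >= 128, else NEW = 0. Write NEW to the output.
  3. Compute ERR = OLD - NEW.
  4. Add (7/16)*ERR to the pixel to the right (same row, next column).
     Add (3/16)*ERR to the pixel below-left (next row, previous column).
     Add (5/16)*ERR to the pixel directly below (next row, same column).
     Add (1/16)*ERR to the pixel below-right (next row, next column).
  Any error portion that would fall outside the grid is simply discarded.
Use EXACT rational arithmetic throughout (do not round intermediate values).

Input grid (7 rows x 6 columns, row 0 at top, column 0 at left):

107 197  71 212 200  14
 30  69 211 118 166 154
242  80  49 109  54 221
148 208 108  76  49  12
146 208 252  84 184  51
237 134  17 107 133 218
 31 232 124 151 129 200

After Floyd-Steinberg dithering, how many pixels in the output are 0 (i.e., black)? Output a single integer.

(0,0): OLD=107 → NEW=0, ERR=107
(0,1): OLD=3901/16 → NEW=255, ERR=-179/16
(0,2): OLD=16923/256 → NEW=0, ERR=16923/256
(0,3): OLD=986813/4096 → NEW=255, ERR=-57667/4096
(0,4): OLD=12703531/65536 → NEW=255, ERR=-4008149/65536
(0,5): OLD=-13376979/1048576 → NEW=0, ERR=-13376979/1048576
(1,0): OLD=15703/256 → NEW=0, ERR=15703/256
(1,1): OLD=228193/2048 → NEW=0, ERR=228193/2048
(1,2): OLD=18157813/65536 → NEW=255, ERR=1446133/65536
(1,3): OLD=30387345/262144 → NEW=0, ERR=30387345/262144
(1,4): OLD=3260317907/16777216 → NEW=255, ERR=-1017872173/16777216
(1,5): OLD=32117710549/268435456 → NEW=0, ERR=32117710549/268435456
(2,0): OLD=9242555/32768 → NEW=255, ERR=886715/32768
(2,1): OLD=141169337/1048576 → NEW=255, ERR=-126217543/1048576
(2,2): OLD=535734379/16777216 → NEW=0, ERR=535734379/16777216
(2,3): OLD=20025074643/134217728 → NEW=255, ERR=-14200445997/134217728
(2,4): OLD=79161989113/4294967296 → NEW=0, ERR=79161989113/4294967296
(2,5): OLD=18049979850079/68719476736 → NEW=255, ERR=526513282399/68719476736
(3,0): OLD=2246249739/16777216 → NEW=255, ERR=-2031940341/16777216
(3,1): OLD=16787395119/134217728 → NEW=0, ERR=16787395119/134217728
(3,2): OLD=156056095741/1073741824 → NEW=255, ERR=-117748069379/1073741824
(3,3): OLD=28296898167/68719476736 → NEW=0, ERR=28296898167/68719476736
(3,4): OLD=27358009336983/549755813888 → NEW=0, ERR=27358009336983/549755813888
(3,5): OLD=328252447527801/8796093022208 → NEW=0, ERR=328252447527801/8796093022208
(4,0): OLD=282617184325/2147483648 → NEW=255, ERR=-264991145915/2147483648
(4,1): OLD=5668302388737/34359738368 → NEW=255, ERR=-3093430895103/34359738368
(4,2): OLD=204769552462259/1099511627776 → NEW=255, ERR=-75605912620621/1099511627776
(4,3): OLD=994340024217759/17592186044416 → NEW=0, ERR=994340024217759/17592186044416
(4,4): OLD=65105816069299855/281474976710656 → NEW=255, ERR=-6670302991917425/281474976710656
(4,5): OLD=249519152437456777/4503599627370496 → NEW=0, ERR=249519152437456777/4503599627370496
(5,0): OLD=99812543532947/549755813888 → NEW=255, ERR=-40375189008493/549755813888
(5,1): OLD=934658136046019/17592186044416 → NEW=0, ERR=934658136046019/17592186044416
(5,2): OLD=3339196000557073/140737488355328 → NEW=0, ERR=3339196000557073/140737488355328
(5,3): OLD=568815083467231563/4503599627370496 → NEW=0, ERR=568815083467231563/4503599627370496
(5,4): OLD=1754356231934219883/9007199254740992 → NEW=255, ERR=-542479578024733077/9007199254740992
(5,5): OLD=29901495782996658727/144115188075855872 → NEW=255, ERR=-6847877176346588633/144115188075855872
(6,0): OLD=5069668444809513/281474976710656 → NEW=0, ERR=5069668444809513/281474976710656
(6,1): OLD=1154458522778297205/4503599627370496 → NEW=255, ERR=6040617798820725/4503599627370496
(6,2): OLD=2864353769653354093/18014398509481984 → NEW=255, ERR=-1729317850264551827/18014398509481984
(6,3): OLD=39966403136324148697/288230376151711744 → NEW=255, ERR=-33532342782362346023/288230376151711744
(6,4): OLD=268701266700462613369/4611686018427387904 → NEW=0, ERR=268701266700462613369/4611686018427387904
(6,5): OLD=15264894233706762069679/73786976294838206464 → NEW=255, ERR=-3550784721476980578641/73786976294838206464
Output grid:
  Row 0: .#.##.  (3 black, running=3)
  Row 1: ..#.#.  (4 black, running=7)
  Row 2: ##.#.#  (2 black, running=9)
  Row 3: #.#...  (4 black, running=13)
  Row 4: ###.#.  (2 black, running=15)
  Row 5: #...##  (3 black, running=18)
  Row 6: .###.#  (2 black, running=20)

Answer: 20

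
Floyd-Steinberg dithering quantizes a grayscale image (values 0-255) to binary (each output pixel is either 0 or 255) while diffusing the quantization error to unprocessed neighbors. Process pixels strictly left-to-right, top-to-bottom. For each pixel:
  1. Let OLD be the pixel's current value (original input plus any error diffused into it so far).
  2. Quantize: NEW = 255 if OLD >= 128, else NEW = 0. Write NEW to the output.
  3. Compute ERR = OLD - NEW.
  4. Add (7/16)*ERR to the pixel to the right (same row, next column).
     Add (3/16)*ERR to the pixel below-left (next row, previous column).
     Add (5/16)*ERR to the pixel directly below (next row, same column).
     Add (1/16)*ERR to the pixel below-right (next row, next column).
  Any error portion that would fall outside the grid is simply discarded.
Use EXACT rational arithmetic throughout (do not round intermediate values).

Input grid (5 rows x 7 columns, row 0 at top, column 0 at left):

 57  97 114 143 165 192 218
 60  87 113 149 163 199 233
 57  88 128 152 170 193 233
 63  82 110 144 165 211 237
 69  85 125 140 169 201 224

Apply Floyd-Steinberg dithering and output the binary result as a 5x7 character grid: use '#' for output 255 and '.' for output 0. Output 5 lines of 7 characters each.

Answer: ..#.###
.#.#.##
..#.###
.#.##.#
..#.###

Derivation:
(0,0): OLD=57 → NEW=0, ERR=57
(0,1): OLD=1951/16 → NEW=0, ERR=1951/16
(0,2): OLD=42841/256 → NEW=255, ERR=-22439/256
(0,3): OLD=428655/4096 → NEW=0, ERR=428655/4096
(0,4): OLD=13814025/65536 → NEW=255, ERR=-2897655/65536
(0,5): OLD=181043007/1048576 → NEW=255, ERR=-86343873/1048576
(0,6): OLD=3053025977/16777216 → NEW=255, ERR=-1225164103/16777216
(1,0): OLD=25773/256 → NEW=0, ERR=25773/256
(1,1): OLD=320059/2048 → NEW=255, ERR=-202181/2048
(1,2): OLD=4565335/65536 → NEW=0, ERR=4565335/65536
(1,3): OLD=52012555/262144 → NEW=255, ERR=-14834165/262144
(1,4): OLD=1938221249/16777216 → NEW=0, ERR=1938221249/16777216
(1,5): OLD=27830701329/134217728 → NEW=255, ERR=-6394819311/134217728
(1,6): OLD=395541374943/2147483648 → NEW=255, ERR=-152066955297/2147483648
(2,0): OLD=2292153/32768 → NEW=0, ERR=2292153/32768
(2,1): OLD=112309763/1048576 → NEW=0, ERR=112309763/1048576
(2,2): OLD=3017352137/16777216 → NEW=255, ERR=-1260837943/16777216
(2,3): OLD=17106390209/134217728 → NEW=0, ERR=17106390209/134217728
(2,4): OLD=267783125585/1073741824 → NEW=255, ERR=-6021039535/1073741824
(2,5): OLD=5827440860635/34359738368 → NEW=255, ERR=-2934292423205/34359738368
(2,6): OLD=93750627506093/549755813888 → NEW=255, ERR=-46437105035347/549755813888
(3,0): OLD=1760638377/16777216 → NEW=0, ERR=1760638377/16777216
(3,1): OLD=20356012789/134217728 → NEW=255, ERR=-13869507851/134217728
(3,2): OLD=77198974447/1073741824 → NEW=0, ERR=77198974447/1073741824
(3,3): OLD=899948211257/4294967296 → NEW=255, ERR=-195268449223/4294967296
(3,4): OLD=74387668433321/549755813888 → NEW=255, ERR=-65800064108119/549755813888
(3,5): OLD=509118848862347/4398046511104 → NEW=0, ERR=509118848862347/4398046511104
(3,6): OLD=18008150680558677/70368744177664 → NEW=255, ERR=64120915254357/70368744177664
(4,0): OLD=176993383239/2147483648 → NEW=0, ERR=176993383239/2147483648
(4,1): OLD=3738526374811/34359738368 → NEW=0, ERR=3738526374811/34359738368
(4,2): OLD=99003960479989/549755813888 → NEW=255, ERR=-41183772061451/549755813888
(4,3): OLD=330160246884375/4398046511104 → NEW=0, ERR=330160246884375/4398046511104
(4,4): OLD=6449419292236885/35184372088832 → NEW=255, ERR=-2522595590415275/35184372088832
(4,5): OLD=223489005458465173/1125899906842624 → NEW=255, ERR=-63615470786403947/1125899906842624
(4,6): OLD=3725381069148246179/18014398509481984 → NEW=255, ERR=-868290550769659741/18014398509481984
Row 0: ..#.###
Row 1: .#.#.##
Row 2: ..#.###
Row 3: .#.##.#
Row 4: ..#.###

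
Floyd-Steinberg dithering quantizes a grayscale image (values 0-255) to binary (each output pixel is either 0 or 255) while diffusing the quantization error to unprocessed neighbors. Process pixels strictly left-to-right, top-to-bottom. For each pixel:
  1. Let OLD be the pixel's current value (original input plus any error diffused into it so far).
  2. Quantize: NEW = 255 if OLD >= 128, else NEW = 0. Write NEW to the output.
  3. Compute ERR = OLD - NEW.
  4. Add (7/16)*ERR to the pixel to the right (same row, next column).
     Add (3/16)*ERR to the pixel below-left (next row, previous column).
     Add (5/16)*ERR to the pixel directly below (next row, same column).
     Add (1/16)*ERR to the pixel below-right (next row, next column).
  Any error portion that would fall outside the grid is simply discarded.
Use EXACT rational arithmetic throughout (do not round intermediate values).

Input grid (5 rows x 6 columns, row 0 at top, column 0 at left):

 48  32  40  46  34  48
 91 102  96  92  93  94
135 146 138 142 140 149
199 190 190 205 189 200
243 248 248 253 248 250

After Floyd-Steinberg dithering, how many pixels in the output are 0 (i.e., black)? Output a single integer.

(0,0): OLD=48 → NEW=0, ERR=48
(0,1): OLD=53 → NEW=0, ERR=53
(0,2): OLD=1011/16 → NEW=0, ERR=1011/16
(0,3): OLD=18853/256 → NEW=0, ERR=18853/256
(0,4): OLD=271235/4096 → NEW=0, ERR=271235/4096
(0,5): OLD=5044373/65536 → NEW=0, ERR=5044373/65536
(1,0): OLD=1855/16 → NEW=0, ERR=1855/16
(1,1): OLD=23569/128 → NEW=255, ERR=-9071/128
(1,2): OLD=417229/4096 → NEW=0, ERR=417229/4096
(1,3): OLD=2882669/16384 → NEW=255, ERR=-1295251/16384
(1,4): OLD=102908827/1048576 → NEW=0, ERR=102908827/1048576
(1,5): OLD=2770406093/16777216 → NEW=255, ERR=-1507783987/16777216
(2,0): OLD=323467/2048 → NEW=255, ERR=-198773/2048
(2,1): OLD=7060641/65536 → NEW=0, ERR=7060641/65536
(2,2): OLD=207318931/1048576 → NEW=255, ERR=-60067949/1048576
(2,3): OLD=981472907/8388608 → NEW=0, ERR=981472907/8388608
(2,4): OLD=53704601713/268435456 → NEW=255, ERR=-14746439567/268435456
(2,5): OLD=442446990887/4294967296 → NEW=0, ERR=442446990887/4294967296
(3,0): OLD=198044867/1048576 → NEW=255, ERR=-69342013/1048576
(3,1): OLD=1492576303/8388608 → NEW=255, ERR=-646518737/8388608
(3,2): OLD=11210599985/67108864 → NEW=255, ERR=-5902160335/67108864
(3,3): OLD=812626757775/4294967296 → NEW=255, ERR=-282589902705/4294967296
(3,4): OLD=5829995859927/34359738368 → NEW=255, ERR=-2931737423913/34359738368
(3,5): OLD=105239336181113/549755813888 → NEW=255, ERR=-34948396360327/549755813888
(4,0): OLD=27901671173/134217728 → NEW=255, ERR=-6323849467/134217728
(4,1): OLD=392298759801/2147483648 → NEW=255, ERR=-155309570439/2147483648
(4,2): OLD=11800617635723/68719476736 → NEW=255, ERR=-5722848931957/68719476736
(4,3): OLD=191875070360711/1099511627776 → NEW=255, ERR=-88500394722169/1099511627776
(4,4): OLD=2992247994879463/17592186044416 → NEW=255, ERR=-1493759446446617/17592186044416
(4,5): OLD=52819635073841905/281474976710656 → NEW=255, ERR=-18956483987375375/281474976710656
Output grid:
  Row 0: ......  (6 black, running=6)
  Row 1: .#.#.#  (3 black, running=9)
  Row 2: #.#.#.  (3 black, running=12)
  Row 3: ######  (0 black, running=12)
  Row 4: ######  (0 black, running=12)

Answer: 12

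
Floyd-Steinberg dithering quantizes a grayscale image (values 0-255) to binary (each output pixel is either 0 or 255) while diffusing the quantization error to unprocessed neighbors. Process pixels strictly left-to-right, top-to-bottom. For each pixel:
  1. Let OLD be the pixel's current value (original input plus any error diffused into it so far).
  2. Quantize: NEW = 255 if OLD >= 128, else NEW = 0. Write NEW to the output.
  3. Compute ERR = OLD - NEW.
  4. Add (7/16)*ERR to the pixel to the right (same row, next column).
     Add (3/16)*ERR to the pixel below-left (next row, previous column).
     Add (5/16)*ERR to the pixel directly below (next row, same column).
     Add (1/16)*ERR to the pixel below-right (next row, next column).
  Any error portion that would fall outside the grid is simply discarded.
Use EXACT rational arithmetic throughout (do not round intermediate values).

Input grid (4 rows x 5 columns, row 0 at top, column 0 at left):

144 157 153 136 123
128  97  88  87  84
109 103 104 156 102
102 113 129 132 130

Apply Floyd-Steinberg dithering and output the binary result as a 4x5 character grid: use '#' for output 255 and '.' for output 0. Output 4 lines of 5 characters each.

Answer: #.#.#
.#.#.
.#.#.
.#.#.

Derivation:
(0,0): OLD=144 → NEW=255, ERR=-111
(0,1): OLD=1735/16 → NEW=0, ERR=1735/16
(0,2): OLD=51313/256 → NEW=255, ERR=-13967/256
(0,3): OLD=459287/4096 → NEW=0, ERR=459287/4096
(0,4): OLD=11275937/65536 → NEW=255, ERR=-5435743/65536
(1,0): OLD=29093/256 → NEW=0, ERR=29093/256
(1,1): OLD=334723/2048 → NEW=255, ERR=-187517/2048
(1,2): OLD=3846591/65536 → NEW=0, ERR=3846591/65536
(1,3): OLD=33753107/262144 → NEW=255, ERR=-33093613/262144
(1,4): OLD=41345753/4194304 → NEW=0, ERR=41345753/4194304
(2,0): OLD=4172881/32768 → NEW=0, ERR=4172881/32768
(2,1): OLD=155408523/1048576 → NEW=255, ERR=-111978357/1048576
(2,2): OLD=775577185/16777216 → NEW=0, ERR=775577185/16777216
(2,3): OLD=38195891603/268435456 → NEW=255, ERR=-30255149677/268435456
(2,4): OLD=205643397701/4294967296 → NEW=0, ERR=205643397701/4294967296
(3,0): OLD=2043001921/16777216 → NEW=0, ERR=2043001921/16777216
(3,1): OLD=20069599021/134217728 → NEW=255, ERR=-14155921619/134217728
(3,2): OLD=298482144895/4294967296 → NEW=0, ERR=298482144895/4294967296
(3,3): OLD=1194426490215/8589934592 → NEW=255, ERR=-996006830745/8589934592
(3,4): OLD=11983285323491/137438953472 → NEW=0, ERR=11983285323491/137438953472
Row 0: #.#.#
Row 1: .#.#.
Row 2: .#.#.
Row 3: .#.#.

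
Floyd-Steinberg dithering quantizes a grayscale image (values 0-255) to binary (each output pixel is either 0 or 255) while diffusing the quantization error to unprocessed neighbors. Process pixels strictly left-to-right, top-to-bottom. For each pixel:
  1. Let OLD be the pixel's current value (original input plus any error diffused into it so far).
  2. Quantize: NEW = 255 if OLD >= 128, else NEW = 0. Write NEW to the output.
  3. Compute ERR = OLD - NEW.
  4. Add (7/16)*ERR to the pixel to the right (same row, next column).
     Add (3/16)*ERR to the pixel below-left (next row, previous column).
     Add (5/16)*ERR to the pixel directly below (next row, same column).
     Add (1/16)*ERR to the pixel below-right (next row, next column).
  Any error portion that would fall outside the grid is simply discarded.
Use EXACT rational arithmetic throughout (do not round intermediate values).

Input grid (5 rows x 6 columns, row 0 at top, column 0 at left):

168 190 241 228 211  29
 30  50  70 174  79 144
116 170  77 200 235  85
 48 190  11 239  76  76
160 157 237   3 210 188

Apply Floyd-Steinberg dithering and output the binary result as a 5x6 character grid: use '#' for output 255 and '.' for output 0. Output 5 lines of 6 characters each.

Answer: #####.
...#.#
.#.##.
.#.#..
#.#.##

Derivation:
(0,0): OLD=168 → NEW=255, ERR=-87
(0,1): OLD=2431/16 → NEW=255, ERR=-1649/16
(0,2): OLD=50153/256 → NEW=255, ERR=-15127/256
(0,3): OLD=827999/4096 → NEW=255, ERR=-216481/4096
(0,4): OLD=12312729/65536 → NEW=255, ERR=-4398951/65536
(0,5): OLD=-383953/1048576 → NEW=0, ERR=-383953/1048576
(1,0): OLD=-4227/256 → NEW=0, ERR=-4227/256
(1,1): OLD=-12181/2048 → NEW=0, ERR=-12181/2048
(1,2): OLD=2135239/65536 → NEW=0, ERR=2135239/65536
(1,3): OLD=40752763/262144 → NEW=255, ERR=-26093957/262144
(1,4): OLD=186282193/16777216 → NEW=0, ERR=186282193/16777216
(1,5): OLD=38801833319/268435456 → NEW=255, ERR=-29649207961/268435456
(2,0): OLD=3595465/32768 → NEW=0, ERR=3595465/32768
(2,1): OLD=231969075/1048576 → NEW=255, ERR=-35417805/1048576
(2,2): OLD=895375961/16777216 → NEW=0, ERR=895375961/16777216
(2,3): OLD=26355062225/134217728 → NEW=255, ERR=-7870458415/134217728
(2,4): OLD=798365636339/4294967296 → NEW=255, ERR=-296851024141/4294967296
(2,5): OLD=1438949958101/68719476736 → NEW=0, ERR=1438949958101/68719476736
(3,0): OLD=1274327353/16777216 → NEW=0, ERR=1274327353/16777216
(3,1): OLD=30808304837/134217728 → NEW=255, ERR=-3417215803/134217728
(3,2): OLD=3685996831/1073741824 → NEW=0, ERR=3685996831/1073741824
(3,3): OLD=14606552678365/68719476736 → NEW=255, ERR=-2916913889315/68719476736
(3,4): OLD=19841789860157/549755813888 → NEW=0, ERR=19841789860157/549755813888
(3,5): OLD=826956665942899/8796093022208 → NEW=0, ERR=826956665942899/8796093022208
(4,0): OLD=384318830391/2147483648 → NEW=255, ERR=-163289499849/2147483648
(4,1): OLD=4163305042763/34359738368 → NEW=0, ERR=4163305042763/34359738368
(4,2): OLD=309549689208433/1099511627776 → NEW=255, ERR=29174224125553/1099511627776
(4,3): OLD=146468215782805/17592186044416 → NEW=0, ERR=146468215782805/17592186044416
(4,4): OLD=67524719037335269/281474976710656 → NEW=255, ERR=-4251400023882011/281474976710656
(4,5): OLD=959388992737743395/4503599627370496 → NEW=255, ERR=-189028912241733085/4503599627370496
Row 0: #####.
Row 1: ...#.#
Row 2: .#.##.
Row 3: .#.#..
Row 4: #.#.##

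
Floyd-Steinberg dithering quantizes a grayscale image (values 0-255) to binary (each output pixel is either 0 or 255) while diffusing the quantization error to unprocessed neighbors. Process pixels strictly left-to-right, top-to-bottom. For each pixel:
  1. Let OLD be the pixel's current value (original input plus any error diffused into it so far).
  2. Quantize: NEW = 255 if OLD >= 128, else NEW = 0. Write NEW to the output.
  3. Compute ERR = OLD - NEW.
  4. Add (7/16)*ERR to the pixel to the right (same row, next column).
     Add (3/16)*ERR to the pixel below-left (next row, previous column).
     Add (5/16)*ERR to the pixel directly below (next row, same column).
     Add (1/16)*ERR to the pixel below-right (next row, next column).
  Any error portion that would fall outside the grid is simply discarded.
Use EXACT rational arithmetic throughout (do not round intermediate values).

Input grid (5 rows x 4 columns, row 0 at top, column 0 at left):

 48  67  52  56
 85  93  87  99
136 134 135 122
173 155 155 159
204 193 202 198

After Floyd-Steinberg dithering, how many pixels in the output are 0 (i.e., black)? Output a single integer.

(0,0): OLD=48 → NEW=0, ERR=48
(0,1): OLD=88 → NEW=0, ERR=88
(0,2): OLD=181/2 → NEW=0, ERR=181/2
(0,3): OLD=3059/32 → NEW=0, ERR=3059/32
(1,0): OLD=233/2 → NEW=0, ERR=233/2
(1,1): OLD=3063/16 → NEW=255, ERR=-1017/16
(1,2): OLD=56779/512 → NEW=0, ERR=56779/512
(1,3): OLD=1499517/8192 → NEW=255, ERR=-589443/8192
(2,0): OLD=41085/256 → NEW=255, ERR=-24195/256
(2,1): OLD=826263/8192 → NEW=0, ERR=826263/8192
(2,2): OLD=3216481/16384 → NEW=255, ERR=-961439/16384
(2,3): OLD=21173993/262144 → NEW=0, ERR=21173993/262144
(3,0): OLD=21283045/131072 → NEW=255, ERR=-12140315/131072
(3,1): OLD=270715019/2097152 → NEW=255, ERR=-264058741/2097152
(3,2): OLD=3456903973/33554432 → NEW=0, ERR=3456903973/33554432
(3,3): OLD=121143131267/536870912 → NEW=255, ERR=-15758951293/536870912
(4,0): OLD=5081702705/33554432 → NEW=255, ERR=-3474677455/33554432
(4,1): OLD=32715717915/268435456 → NEW=0, ERR=32715717915/268435456
(4,2): OLD=2354863264659/8589934592 → NEW=255, ERR=164429943699/8589934592
(4,3): OLD=27988173706997/137438953472 → NEW=255, ERR=-7058759428363/137438953472
Output grid:
  Row 0: ....  (4 black, running=4)
  Row 1: .#.#  (2 black, running=6)
  Row 2: #.#.  (2 black, running=8)
  Row 3: ##.#  (1 black, running=9)
  Row 4: #.##  (1 black, running=10)

Answer: 10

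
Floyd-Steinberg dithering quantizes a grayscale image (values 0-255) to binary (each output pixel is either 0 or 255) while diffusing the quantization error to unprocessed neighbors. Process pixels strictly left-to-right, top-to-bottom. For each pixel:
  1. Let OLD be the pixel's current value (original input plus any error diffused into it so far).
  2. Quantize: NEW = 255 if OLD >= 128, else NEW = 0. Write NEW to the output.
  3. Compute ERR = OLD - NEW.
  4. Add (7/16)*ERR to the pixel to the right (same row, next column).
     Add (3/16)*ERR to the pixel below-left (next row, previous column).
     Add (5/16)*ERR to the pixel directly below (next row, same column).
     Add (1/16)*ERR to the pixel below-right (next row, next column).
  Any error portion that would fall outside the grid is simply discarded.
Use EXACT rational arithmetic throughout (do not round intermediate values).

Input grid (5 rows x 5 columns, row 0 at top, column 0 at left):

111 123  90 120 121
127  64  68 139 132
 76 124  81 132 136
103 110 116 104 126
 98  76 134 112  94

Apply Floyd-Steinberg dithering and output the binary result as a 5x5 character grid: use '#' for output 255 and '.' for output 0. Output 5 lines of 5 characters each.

Answer: .#.#.
#..#.
.#.#.
.#..#
..#.#

Derivation:
(0,0): OLD=111 → NEW=0, ERR=111
(0,1): OLD=2745/16 → NEW=255, ERR=-1335/16
(0,2): OLD=13695/256 → NEW=0, ERR=13695/256
(0,3): OLD=587385/4096 → NEW=255, ERR=-457095/4096
(0,4): OLD=4730191/65536 → NEW=0, ERR=4730191/65536
(1,0): OLD=37387/256 → NEW=255, ERR=-27893/256
(1,1): OLD=14797/2048 → NEW=0, ERR=14797/2048
(1,2): OLD=4046161/65536 → NEW=0, ERR=4046161/65536
(1,3): OLD=38801021/262144 → NEW=255, ERR=-28045699/262144
(1,4): OLD=422677975/4194304 → NEW=0, ERR=422677975/4194304
(2,0): OLD=1419039/32768 → NEW=0, ERR=1419039/32768
(2,1): OLD=157255365/1048576 → NEW=255, ERR=-110131515/1048576
(2,2): OLD=582754447/16777216 → NEW=0, ERR=582754447/16777216
(2,3): OLD=36646090557/268435456 → NEW=255, ERR=-31804950723/268435456
(2,4): OLD=468019053419/4294967296 → NEW=0, ERR=468019053419/4294967296
(3,0): OLD=1624704943/16777216 → NEW=0, ERR=1624704943/16777216
(3,1): OLD=17282562435/134217728 → NEW=255, ERR=-16942958205/134217728
(3,2): OLD=184026627217/4294967296 → NEW=0, ERR=184026627217/4294967296
(3,3): OLD=930482276489/8589934592 → NEW=0, ERR=930482276489/8589934592
(3,4): OLD=27493116183949/137438953472 → NEW=255, ERR=-7553816951411/137438953472
(4,0): OLD=224612720609/2147483648 → NEW=0, ERR=224612720609/2147483648
(4,1): OLD=6624389354721/68719476736 → NEW=0, ERR=6624389354721/68719476736
(4,2): OLD=222084193817167/1099511627776 → NEW=255, ERR=-58291271265713/1099511627776
(4,3): OLD=2023613804801249/17592186044416 → NEW=0, ERR=2023613804801249/17592186044416
(4,4): OLD=37695129297756839/281474976710656 → NEW=255, ERR=-34080989763460441/281474976710656
Row 0: .#.#.
Row 1: #..#.
Row 2: .#.#.
Row 3: .#..#
Row 4: ..#.#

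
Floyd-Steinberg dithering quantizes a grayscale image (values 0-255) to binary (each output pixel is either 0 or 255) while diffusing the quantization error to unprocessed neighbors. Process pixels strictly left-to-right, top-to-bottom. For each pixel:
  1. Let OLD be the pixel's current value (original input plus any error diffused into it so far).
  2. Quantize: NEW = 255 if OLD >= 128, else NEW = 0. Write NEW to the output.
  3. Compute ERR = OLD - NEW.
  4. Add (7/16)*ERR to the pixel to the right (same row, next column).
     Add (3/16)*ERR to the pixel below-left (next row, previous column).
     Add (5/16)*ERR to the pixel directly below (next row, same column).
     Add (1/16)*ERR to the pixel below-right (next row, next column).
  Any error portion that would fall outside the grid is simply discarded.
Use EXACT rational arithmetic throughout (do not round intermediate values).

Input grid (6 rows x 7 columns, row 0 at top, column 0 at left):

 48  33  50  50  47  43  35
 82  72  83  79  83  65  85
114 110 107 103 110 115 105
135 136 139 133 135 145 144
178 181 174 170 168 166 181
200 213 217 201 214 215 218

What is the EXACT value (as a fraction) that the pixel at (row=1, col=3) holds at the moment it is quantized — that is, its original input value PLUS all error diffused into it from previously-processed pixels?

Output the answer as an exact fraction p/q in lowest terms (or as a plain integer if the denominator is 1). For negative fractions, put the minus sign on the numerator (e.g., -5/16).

(0,0): OLD=48 → NEW=0, ERR=48
(0,1): OLD=54 → NEW=0, ERR=54
(0,2): OLD=589/8 → NEW=0, ERR=589/8
(0,3): OLD=10523/128 → NEW=0, ERR=10523/128
(0,4): OLD=169917/2048 → NEW=0, ERR=169917/2048
(0,5): OLD=2598443/32768 → NEW=0, ERR=2598443/32768
(0,6): OLD=36539181/524288 → NEW=0, ERR=36539181/524288
(1,0): OLD=857/8 → NEW=0, ERR=857/8
(1,1): OLD=9763/64 → NEW=255, ERR=-6557/64
(1,2): OLD=163787/2048 → NEW=0, ERR=163787/2048
(1,3): OLD=1309389/8192 → NEW=255, ERR=-779571/8192
Target (1,3): original=79, with diffused error = 1309389/8192

Answer: 1309389/8192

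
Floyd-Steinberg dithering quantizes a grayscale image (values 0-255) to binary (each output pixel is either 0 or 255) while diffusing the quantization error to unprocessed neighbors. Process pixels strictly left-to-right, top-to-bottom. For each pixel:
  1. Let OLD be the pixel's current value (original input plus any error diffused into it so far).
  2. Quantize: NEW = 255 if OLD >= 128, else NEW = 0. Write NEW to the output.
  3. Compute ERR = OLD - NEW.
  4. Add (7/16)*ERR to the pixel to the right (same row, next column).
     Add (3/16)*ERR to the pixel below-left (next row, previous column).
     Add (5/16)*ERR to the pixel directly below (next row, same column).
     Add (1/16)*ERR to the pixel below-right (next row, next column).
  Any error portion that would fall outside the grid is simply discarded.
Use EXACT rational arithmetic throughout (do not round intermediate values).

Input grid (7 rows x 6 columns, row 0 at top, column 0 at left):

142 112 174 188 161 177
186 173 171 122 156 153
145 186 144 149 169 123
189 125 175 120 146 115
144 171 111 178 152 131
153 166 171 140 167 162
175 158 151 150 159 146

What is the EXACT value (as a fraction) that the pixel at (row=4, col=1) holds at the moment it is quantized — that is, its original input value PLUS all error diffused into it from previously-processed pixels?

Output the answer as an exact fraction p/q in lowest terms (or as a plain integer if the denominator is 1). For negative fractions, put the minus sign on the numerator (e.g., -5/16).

Answer: 5364972544525/34359738368

Derivation:
(0,0): OLD=142 → NEW=255, ERR=-113
(0,1): OLD=1001/16 → NEW=0, ERR=1001/16
(0,2): OLD=51551/256 → NEW=255, ERR=-13729/256
(0,3): OLD=673945/4096 → NEW=255, ERR=-370535/4096
(0,4): OLD=7957551/65536 → NEW=0, ERR=7957551/65536
(0,5): OLD=241300809/1048576 → NEW=255, ERR=-26086071/1048576
(1,0): OLD=41579/256 → NEW=255, ERR=-23701/256
(1,1): OLD=276333/2048 → NEW=255, ERR=-245907/2048
(1,2): OLD=5810289/65536 → NEW=0, ERR=5810289/65536
(1,3): OLD=39828381/262144 → NEW=255, ERR=-27018339/262144
(1,4): OLD=2324221111/16777216 → NEW=255, ERR=-1953968969/16777216
(1,5): OLD=27343089361/268435456 → NEW=0, ERR=27343089361/268435456
(2,0): OLD=3065599/32768 → NEW=0, ERR=3065599/32768
(2,1): OLD=209971813/1048576 → NEW=255, ERR=-57415067/1048576
(2,2): OLD=2028712303/16777216 → NEW=0, ERR=2028712303/16777216
(2,3): OLD=20588763831/134217728 → NEW=255, ERR=-13636756809/134217728
(2,4): OLD=432979849125/4294967296 → NEW=0, ERR=432979849125/4294967296
(2,5): OLD=13170585675219/68719476736 → NEW=255, ERR=-4352880892461/68719476736
(3,0): OLD=3489144463/16777216 → NEW=255, ERR=-789045617/16777216
(3,1): OLD=15546815459/134217728 → NEW=0, ERR=15546815459/134217728
(3,2): OLD=258763219865/1073741824 → NEW=255, ERR=-15040945255/1073741824
(3,3): OLD=7461599548683/68719476736 → NEW=0, ERR=7461599548683/68719476736
(3,4): OLD=113678810131243/549755813888 → NEW=255, ERR=-26508922410197/549755813888
(3,5): OLD=707294425672101/8796093022208 → NEW=0, ERR=707294425672101/8796093022208
(4,0): OLD=324316267009/2147483648 → NEW=255, ERR=-223292063231/2147483648
(4,1): OLD=5364972544525/34359738368 → NEW=255, ERR=-3396760739315/34359738368
Target (4,1): original=171, with diffused error = 5364972544525/34359738368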